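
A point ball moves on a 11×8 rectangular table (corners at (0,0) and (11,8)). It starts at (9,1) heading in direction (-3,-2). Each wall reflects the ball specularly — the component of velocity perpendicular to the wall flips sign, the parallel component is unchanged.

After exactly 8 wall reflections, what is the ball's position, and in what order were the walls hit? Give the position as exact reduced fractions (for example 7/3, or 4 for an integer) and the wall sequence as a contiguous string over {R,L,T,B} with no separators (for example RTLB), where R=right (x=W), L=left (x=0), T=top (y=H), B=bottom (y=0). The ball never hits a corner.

1. t=1/2 → B at (15/2,0); v=(-3,2)
2. t=5/2 → L at (0,5); v=(3,2)
3. t=3/2 → T at (9/2,8); v=(3,-2)
4. t=13/6 → R at (11,11/3); v=(-3,-2)
5. t=11/6 → B at (11/2,0); v=(-3,2)
6. t=11/6 → L at (0,11/3); v=(3,2)
7. t=13/6 → T at (13/2,8); v=(3,-2)
8. t=3/2 → R at (11,5); v=(-3,-2)

Final position: (11,5)
Wall sequence: BLTRBLTR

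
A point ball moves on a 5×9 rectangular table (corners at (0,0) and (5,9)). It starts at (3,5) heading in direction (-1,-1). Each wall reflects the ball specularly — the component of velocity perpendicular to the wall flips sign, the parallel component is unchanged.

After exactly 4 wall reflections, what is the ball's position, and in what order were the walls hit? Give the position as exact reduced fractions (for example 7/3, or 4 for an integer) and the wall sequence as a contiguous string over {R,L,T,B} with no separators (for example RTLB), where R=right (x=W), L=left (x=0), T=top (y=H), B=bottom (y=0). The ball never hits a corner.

1. t=3 → L at (0,2); v=(1,-1)
2. t=2 → B at (2,0); v=(1,1)
3. t=3 → R at (5,3); v=(-1,1)
4. t=5 → L at (0,8); v=(1,1)

Final position: (0,8)
Wall sequence: LBRL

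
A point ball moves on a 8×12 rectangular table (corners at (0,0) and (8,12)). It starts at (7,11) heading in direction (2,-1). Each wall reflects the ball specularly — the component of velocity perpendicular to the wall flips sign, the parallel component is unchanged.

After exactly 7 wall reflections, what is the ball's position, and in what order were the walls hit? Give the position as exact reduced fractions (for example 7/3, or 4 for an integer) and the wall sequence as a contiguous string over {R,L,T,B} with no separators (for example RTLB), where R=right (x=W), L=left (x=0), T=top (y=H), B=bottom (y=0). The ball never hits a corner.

Final position: (0,19/2)
Wall sequence: RLRBLRL

1. t=1/2 → R at (8,21/2); v=(-2,-1)
2. t=4 → L at (0,13/2); v=(2,-1)
3. t=4 → R at (8,5/2); v=(-2,-1)
4. t=5/2 → B at (3,0); v=(-2,1)
5. t=3/2 → L at (0,3/2); v=(2,1)
6. t=4 → R at (8,11/2); v=(-2,1)
7. t=4 → L at (0,19/2); v=(2,1)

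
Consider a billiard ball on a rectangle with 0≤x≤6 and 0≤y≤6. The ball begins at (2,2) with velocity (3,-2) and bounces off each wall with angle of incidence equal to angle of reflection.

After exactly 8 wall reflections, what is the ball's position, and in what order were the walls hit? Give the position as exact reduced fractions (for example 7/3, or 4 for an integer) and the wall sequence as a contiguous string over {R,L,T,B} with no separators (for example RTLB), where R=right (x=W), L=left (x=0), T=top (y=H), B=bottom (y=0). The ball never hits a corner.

Final position: (6,14/3)
Wall sequence: BRLTRBLR

1. t=1 → B at (5,0); v=(3,2)
2. t=1/3 → R at (6,2/3); v=(-3,2)
3. t=2 → L at (0,14/3); v=(3,2)
4. t=2/3 → T at (2,6); v=(3,-2)
5. t=4/3 → R at (6,10/3); v=(-3,-2)
6. t=5/3 → B at (1,0); v=(-3,2)
7. t=1/3 → L at (0,2/3); v=(3,2)
8. t=2 → R at (6,14/3); v=(-3,2)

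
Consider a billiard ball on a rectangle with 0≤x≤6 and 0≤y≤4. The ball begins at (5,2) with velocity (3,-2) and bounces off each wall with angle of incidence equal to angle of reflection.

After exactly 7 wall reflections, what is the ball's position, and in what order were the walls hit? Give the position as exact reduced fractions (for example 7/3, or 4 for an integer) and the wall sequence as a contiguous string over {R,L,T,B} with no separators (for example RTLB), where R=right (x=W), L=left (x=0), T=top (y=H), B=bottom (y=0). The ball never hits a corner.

Final position: (0,8/3)
Wall sequence: RBLTRBL

1. t=1/3 → R at (6,4/3); v=(-3,-2)
2. t=2/3 → B at (4,0); v=(-3,2)
3. t=4/3 → L at (0,8/3); v=(3,2)
4. t=2/3 → T at (2,4); v=(3,-2)
5. t=4/3 → R at (6,4/3); v=(-3,-2)
6. t=2/3 → B at (4,0); v=(-3,2)
7. t=4/3 → L at (0,8/3); v=(3,2)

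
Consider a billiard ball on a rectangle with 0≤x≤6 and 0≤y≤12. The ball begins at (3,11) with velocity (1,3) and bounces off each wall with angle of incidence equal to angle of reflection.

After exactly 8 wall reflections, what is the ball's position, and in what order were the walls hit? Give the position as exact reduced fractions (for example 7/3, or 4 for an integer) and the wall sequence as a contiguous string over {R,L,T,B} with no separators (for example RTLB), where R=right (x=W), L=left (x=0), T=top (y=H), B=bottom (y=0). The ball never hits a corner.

1. t=1/3 → T at (10/3,12); v=(1,-3)
2. t=8/3 → R at (6,4); v=(-1,-3)
3. t=4/3 → B at (14/3,0); v=(-1,3)
4. t=4 → T at (2/3,12); v=(-1,-3)
5. t=2/3 → L at (0,10); v=(1,-3)
6. t=10/3 → B at (10/3,0); v=(1,3)
7. t=8/3 → R at (6,8); v=(-1,3)
8. t=4/3 → T at (14/3,12); v=(-1,-3)

Final position: (14/3,12)
Wall sequence: TRBTLBRT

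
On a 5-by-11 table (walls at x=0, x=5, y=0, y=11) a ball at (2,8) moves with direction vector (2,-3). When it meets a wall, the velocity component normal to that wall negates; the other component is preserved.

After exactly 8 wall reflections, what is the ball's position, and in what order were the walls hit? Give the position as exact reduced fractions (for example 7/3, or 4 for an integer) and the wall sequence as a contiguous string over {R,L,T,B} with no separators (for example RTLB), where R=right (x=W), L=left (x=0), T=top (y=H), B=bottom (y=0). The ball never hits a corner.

1. t=3/2 → R at (5,7/2); v=(-2,-3)
2. t=7/6 → B at (8/3,0); v=(-2,3)
3. t=4/3 → L at (0,4); v=(2,3)
4. t=7/3 → T at (14/3,11); v=(2,-3)
5. t=1/6 → R at (5,21/2); v=(-2,-3)
6. t=5/2 → L at (0,3); v=(2,-3)
7. t=1 → B at (2,0); v=(2,3)
8. t=3/2 → R at (5,9/2); v=(-2,3)

Final position: (5,9/2)
Wall sequence: RBLTRLBR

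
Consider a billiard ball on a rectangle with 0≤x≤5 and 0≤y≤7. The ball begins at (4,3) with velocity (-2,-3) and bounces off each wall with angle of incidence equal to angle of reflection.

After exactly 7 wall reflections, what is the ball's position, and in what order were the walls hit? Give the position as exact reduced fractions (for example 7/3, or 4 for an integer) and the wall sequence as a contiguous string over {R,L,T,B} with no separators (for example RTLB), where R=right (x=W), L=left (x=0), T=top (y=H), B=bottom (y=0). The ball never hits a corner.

Final position: (2,7)
Wall sequence: BLTRBLT

1. t=1 → B at (2,0); v=(-2,3)
2. t=1 → L at (0,3); v=(2,3)
3. t=4/3 → T at (8/3,7); v=(2,-3)
4. t=7/6 → R at (5,7/2); v=(-2,-3)
5. t=7/6 → B at (8/3,0); v=(-2,3)
6. t=4/3 → L at (0,4); v=(2,3)
7. t=1 → T at (2,7); v=(2,-3)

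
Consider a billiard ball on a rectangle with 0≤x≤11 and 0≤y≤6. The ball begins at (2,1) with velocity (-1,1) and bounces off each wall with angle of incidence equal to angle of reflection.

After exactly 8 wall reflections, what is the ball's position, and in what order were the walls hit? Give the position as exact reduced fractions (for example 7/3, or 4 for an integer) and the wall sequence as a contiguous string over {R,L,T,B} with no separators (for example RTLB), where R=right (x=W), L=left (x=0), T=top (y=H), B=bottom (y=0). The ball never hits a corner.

Final position: (5,6)
Wall sequence: LTBRTBLT

1. t=2 → L at (0,3); v=(1,1)
2. t=3 → T at (3,6); v=(1,-1)
3. t=6 → B at (9,0); v=(1,1)
4. t=2 → R at (11,2); v=(-1,1)
5. t=4 → T at (7,6); v=(-1,-1)
6. t=6 → B at (1,0); v=(-1,1)
7. t=1 → L at (0,1); v=(1,1)
8. t=5 → T at (5,6); v=(1,-1)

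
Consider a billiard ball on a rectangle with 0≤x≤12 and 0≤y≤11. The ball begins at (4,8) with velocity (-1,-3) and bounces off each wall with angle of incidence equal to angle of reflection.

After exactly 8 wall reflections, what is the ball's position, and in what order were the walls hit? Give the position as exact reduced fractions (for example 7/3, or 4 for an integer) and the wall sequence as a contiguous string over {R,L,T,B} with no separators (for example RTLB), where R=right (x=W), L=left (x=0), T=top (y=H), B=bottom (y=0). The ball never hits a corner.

Final position: (7,11)
Wall sequence: BLTBTRBT

1. t=8/3 → B at (4/3,0); v=(-1,3)
2. t=4/3 → L at (0,4); v=(1,3)
3. t=7/3 → T at (7/3,11); v=(1,-3)
4. t=11/3 → B at (6,0); v=(1,3)
5. t=11/3 → T at (29/3,11); v=(1,-3)
6. t=7/3 → R at (12,4); v=(-1,-3)
7. t=4/3 → B at (32/3,0); v=(-1,3)
8. t=11/3 → T at (7,11); v=(-1,-3)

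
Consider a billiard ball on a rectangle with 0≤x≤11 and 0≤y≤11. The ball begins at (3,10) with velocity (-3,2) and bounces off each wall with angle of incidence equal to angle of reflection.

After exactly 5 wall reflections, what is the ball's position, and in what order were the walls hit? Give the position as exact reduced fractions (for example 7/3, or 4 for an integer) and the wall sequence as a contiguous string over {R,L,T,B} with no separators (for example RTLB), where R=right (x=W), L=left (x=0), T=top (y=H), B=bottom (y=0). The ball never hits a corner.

Final position: (0,14/3)
Wall sequence: TLRBL

1. t=1/2 → T at (3/2,11); v=(-3,-2)
2. t=1/2 → L at (0,10); v=(3,-2)
3. t=11/3 → R at (11,8/3); v=(-3,-2)
4. t=4/3 → B at (7,0); v=(-3,2)
5. t=7/3 → L at (0,14/3); v=(3,2)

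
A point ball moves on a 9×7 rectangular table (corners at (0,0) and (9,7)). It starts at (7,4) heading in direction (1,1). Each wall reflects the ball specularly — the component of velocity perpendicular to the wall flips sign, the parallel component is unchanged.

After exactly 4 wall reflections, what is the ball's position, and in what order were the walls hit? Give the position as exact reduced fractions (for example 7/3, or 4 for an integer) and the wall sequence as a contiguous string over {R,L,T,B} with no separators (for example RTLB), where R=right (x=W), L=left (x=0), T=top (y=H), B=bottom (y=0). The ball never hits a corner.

1. t=2 → R at (9,6); v=(-1,1)
2. t=1 → T at (8,7); v=(-1,-1)
3. t=7 → B at (1,0); v=(-1,1)
4. t=1 → L at (0,1); v=(1,1)

Final position: (0,1)
Wall sequence: RTBL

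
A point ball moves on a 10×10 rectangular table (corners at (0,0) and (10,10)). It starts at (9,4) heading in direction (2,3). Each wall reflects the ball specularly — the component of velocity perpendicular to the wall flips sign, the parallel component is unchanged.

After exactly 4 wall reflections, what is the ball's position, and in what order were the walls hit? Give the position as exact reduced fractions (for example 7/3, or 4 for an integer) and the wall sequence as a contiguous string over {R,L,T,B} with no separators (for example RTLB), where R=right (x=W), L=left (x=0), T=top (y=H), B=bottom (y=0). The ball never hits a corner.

Final position: (0,1/2)
Wall sequence: RTBL

1. t=1/2 → R at (10,11/2); v=(-2,3)
2. t=3/2 → T at (7,10); v=(-2,-3)
3. t=10/3 → B at (1/3,0); v=(-2,3)
4. t=1/6 → L at (0,1/2); v=(2,3)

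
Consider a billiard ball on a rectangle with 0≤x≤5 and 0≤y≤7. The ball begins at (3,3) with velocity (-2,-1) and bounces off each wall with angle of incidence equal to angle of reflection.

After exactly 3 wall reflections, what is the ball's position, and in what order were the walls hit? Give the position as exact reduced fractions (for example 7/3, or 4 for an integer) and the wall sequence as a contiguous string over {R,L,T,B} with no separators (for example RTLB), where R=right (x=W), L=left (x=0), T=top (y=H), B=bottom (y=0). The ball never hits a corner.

Final position: (5,1)
Wall sequence: LBR

1. t=3/2 → L at (0,3/2); v=(2,-1)
2. t=3/2 → B at (3,0); v=(2,1)
3. t=1 → R at (5,1); v=(-2,1)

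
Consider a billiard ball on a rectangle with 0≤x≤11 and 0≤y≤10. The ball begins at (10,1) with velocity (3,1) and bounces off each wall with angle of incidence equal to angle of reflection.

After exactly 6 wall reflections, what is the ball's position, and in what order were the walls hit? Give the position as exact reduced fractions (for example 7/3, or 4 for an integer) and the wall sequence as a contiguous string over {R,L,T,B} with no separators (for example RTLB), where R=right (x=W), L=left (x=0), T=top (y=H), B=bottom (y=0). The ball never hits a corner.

1. t=1/3 → R at (11,4/3); v=(-3,1)
2. t=11/3 → L at (0,5); v=(3,1)
3. t=11/3 → R at (11,26/3); v=(-3,1)
4. t=4/3 → T at (7,10); v=(-3,-1)
5. t=7/3 → L at (0,23/3); v=(3,-1)
6. t=11/3 → R at (11,4); v=(-3,-1)

Final position: (11,4)
Wall sequence: RLRTLR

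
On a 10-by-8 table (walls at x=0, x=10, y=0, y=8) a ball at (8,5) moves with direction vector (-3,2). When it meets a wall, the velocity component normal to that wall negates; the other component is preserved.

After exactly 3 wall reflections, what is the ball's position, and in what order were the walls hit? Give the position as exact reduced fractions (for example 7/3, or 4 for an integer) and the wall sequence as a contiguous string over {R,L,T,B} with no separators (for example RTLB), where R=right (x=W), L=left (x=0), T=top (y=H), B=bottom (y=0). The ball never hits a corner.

1. t=3/2 → T at (7/2,8); v=(-3,-2)
2. t=7/6 → L at (0,17/3); v=(3,-2)
3. t=17/6 → B at (17/2,0); v=(3,2)

Final position: (17/2,0)
Wall sequence: TLB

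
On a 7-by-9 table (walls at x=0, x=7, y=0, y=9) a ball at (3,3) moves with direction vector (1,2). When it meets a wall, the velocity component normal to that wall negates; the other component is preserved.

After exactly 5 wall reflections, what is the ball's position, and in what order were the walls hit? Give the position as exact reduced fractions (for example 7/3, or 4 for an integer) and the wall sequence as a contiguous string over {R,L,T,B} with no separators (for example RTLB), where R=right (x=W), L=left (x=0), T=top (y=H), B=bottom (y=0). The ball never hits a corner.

1. t=3 → T at (6,9); v=(1,-2)
2. t=1 → R at (7,7); v=(-1,-2)
3. t=7/2 → B at (7/2,0); v=(-1,2)
4. t=7/2 → L at (0,7); v=(1,2)
5. t=1 → T at (1,9); v=(1,-2)

Final position: (1,9)
Wall sequence: TRBLT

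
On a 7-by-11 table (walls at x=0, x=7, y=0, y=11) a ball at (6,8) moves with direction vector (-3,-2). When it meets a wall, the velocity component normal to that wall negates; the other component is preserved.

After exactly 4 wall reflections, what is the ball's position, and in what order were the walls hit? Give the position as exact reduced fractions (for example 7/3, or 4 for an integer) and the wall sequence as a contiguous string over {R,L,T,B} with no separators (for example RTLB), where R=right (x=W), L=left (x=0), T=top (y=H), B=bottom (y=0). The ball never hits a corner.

Final position: (0,16/3)
Wall sequence: LBRL

1. t=2 → L at (0,4); v=(3,-2)
2. t=2 → B at (6,0); v=(3,2)
3. t=1/3 → R at (7,2/3); v=(-3,2)
4. t=7/3 → L at (0,16/3); v=(3,2)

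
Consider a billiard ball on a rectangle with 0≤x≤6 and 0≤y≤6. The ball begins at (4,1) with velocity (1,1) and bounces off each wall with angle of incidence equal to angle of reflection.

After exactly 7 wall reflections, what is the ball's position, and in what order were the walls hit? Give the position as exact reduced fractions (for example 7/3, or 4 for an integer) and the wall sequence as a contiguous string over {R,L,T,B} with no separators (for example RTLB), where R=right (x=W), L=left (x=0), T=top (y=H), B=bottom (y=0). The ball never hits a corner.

1. t=2 → R at (6,3); v=(-1,1)
2. t=3 → T at (3,6); v=(-1,-1)
3. t=3 → L at (0,3); v=(1,-1)
4. t=3 → B at (3,0); v=(1,1)
5. t=3 → R at (6,3); v=(-1,1)
6. t=3 → T at (3,6); v=(-1,-1)
7. t=3 → L at (0,3); v=(1,-1)

Final position: (0,3)
Wall sequence: RTLBRTL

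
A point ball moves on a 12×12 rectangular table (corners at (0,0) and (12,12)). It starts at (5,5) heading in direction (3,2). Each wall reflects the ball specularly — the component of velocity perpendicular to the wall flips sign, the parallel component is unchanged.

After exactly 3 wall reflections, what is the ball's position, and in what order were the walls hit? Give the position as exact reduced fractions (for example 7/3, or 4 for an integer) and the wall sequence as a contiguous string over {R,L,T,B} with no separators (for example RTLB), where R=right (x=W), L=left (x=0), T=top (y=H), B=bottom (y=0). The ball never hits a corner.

Final position: (0,19/3)
Wall sequence: RTL

1. t=7/3 → R at (12,29/3); v=(-3,2)
2. t=7/6 → T at (17/2,12); v=(-3,-2)
3. t=17/6 → L at (0,19/3); v=(3,-2)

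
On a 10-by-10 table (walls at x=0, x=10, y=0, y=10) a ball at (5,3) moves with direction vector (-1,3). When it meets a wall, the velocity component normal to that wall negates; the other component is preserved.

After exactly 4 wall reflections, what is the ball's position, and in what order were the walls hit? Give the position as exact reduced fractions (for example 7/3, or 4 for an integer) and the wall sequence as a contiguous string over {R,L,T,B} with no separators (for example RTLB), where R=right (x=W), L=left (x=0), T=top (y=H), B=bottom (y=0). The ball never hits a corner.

Final position: (4,10)
Wall sequence: TLBT

1. t=7/3 → T at (8/3,10); v=(-1,-3)
2. t=8/3 → L at (0,2); v=(1,-3)
3. t=2/3 → B at (2/3,0); v=(1,3)
4. t=10/3 → T at (4,10); v=(1,-3)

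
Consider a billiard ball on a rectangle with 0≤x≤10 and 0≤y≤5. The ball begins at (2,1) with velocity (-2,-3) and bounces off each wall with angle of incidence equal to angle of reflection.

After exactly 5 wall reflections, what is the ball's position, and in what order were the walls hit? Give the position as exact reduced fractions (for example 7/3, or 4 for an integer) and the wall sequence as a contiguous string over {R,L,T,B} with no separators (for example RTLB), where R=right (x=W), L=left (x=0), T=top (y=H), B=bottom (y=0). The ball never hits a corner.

1. t=1/3 → B at (4/3,0); v=(-2,3)
2. t=2/3 → L at (0,2); v=(2,3)
3. t=1 → T at (2,5); v=(2,-3)
4. t=5/3 → B at (16/3,0); v=(2,3)
5. t=5/3 → T at (26/3,5); v=(2,-3)

Final position: (26/3,5)
Wall sequence: BLTBT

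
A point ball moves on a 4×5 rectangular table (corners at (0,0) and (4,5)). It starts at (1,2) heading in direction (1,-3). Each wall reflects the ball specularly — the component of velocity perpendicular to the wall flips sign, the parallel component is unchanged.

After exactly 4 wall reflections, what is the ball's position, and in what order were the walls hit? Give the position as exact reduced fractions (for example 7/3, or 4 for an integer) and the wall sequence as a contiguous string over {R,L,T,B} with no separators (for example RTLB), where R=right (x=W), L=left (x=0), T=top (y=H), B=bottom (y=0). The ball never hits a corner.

1. t=2/3 → B at (5/3,0); v=(1,3)
2. t=5/3 → T at (10/3,5); v=(1,-3)
3. t=2/3 → R at (4,3); v=(-1,-3)
4. t=1 → B at (3,0); v=(-1,3)

Final position: (3,0)
Wall sequence: BTRB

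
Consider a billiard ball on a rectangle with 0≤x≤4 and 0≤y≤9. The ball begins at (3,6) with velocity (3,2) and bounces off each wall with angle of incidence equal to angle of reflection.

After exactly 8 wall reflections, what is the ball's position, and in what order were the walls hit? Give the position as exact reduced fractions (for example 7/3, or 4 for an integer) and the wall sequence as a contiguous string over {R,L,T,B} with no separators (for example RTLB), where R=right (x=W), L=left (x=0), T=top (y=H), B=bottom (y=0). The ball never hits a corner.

1. t=1/3 → R at (4,20/3); v=(-3,2)
2. t=7/6 → T at (1/2,9); v=(-3,-2)
3. t=1/6 → L at (0,26/3); v=(3,-2)
4. t=4/3 → R at (4,6); v=(-3,-2)
5. t=4/3 → L at (0,10/3); v=(3,-2)
6. t=4/3 → R at (4,2/3); v=(-3,-2)
7. t=1/3 → B at (3,0); v=(-3,2)
8. t=1 → L at (0,2); v=(3,2)

Final position: (0,2)
Wall sequence: RTLRLRBL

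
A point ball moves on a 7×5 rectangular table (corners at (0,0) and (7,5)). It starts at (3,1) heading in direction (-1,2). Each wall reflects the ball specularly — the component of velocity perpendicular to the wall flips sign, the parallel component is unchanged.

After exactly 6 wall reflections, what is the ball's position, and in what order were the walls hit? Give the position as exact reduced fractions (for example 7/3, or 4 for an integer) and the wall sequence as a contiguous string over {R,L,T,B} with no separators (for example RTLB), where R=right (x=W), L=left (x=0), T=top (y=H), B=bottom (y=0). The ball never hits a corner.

Final position: (7,1)
Wall sequence: TLBTBR

1. t=2 → T at (1,5); v=(-1,-2)
2. t=1 → L at (0,3); v=(1,-2)
3. t=3/2 → B at (3/2,0); v=(1,2)
4. t=5/2 → T at (4,5); v=(1,-2)
5. t=5/2 → B at (13/2,0); v=(1,2)
6. t=1/2 → R at (7,1); v=(-1,2)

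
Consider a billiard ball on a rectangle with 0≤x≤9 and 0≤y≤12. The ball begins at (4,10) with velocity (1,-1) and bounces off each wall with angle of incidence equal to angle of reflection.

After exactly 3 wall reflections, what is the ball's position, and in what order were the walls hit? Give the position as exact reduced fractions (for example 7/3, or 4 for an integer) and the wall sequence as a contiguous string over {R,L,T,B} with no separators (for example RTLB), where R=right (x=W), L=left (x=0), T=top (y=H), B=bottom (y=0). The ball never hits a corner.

1. t=5 → R at (9,5); v=(-1,-1)
2. t=5 → B at (4,0); v=(-1,1)
3. t=4 → L at (0,4); v=(1,1)

Final position: (0,4)
Wall sequence: RBL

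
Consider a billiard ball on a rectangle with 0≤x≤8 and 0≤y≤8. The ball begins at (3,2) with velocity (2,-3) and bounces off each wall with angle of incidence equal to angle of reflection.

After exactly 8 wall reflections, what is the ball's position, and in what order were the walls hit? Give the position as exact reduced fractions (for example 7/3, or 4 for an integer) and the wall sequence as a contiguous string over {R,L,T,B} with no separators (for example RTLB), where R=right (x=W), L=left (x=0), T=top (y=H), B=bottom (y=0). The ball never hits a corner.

1. t=2/3 → B at (13/3,0); v=(2,3)
2. t=11/6 → R at (8,11/2); v=(-2,3)
3. t=5/6 → T at (19/3,8); v=(-2,-3)
4. t=8/3 → B at (1,0); v=(-2,3)
5. t=1/2 → L at (0,3/2); v=(2,3)
6. t=13/6 → T at (13/3,8); v=(2,-3)
7. t=11/6 → R at (8,5/2); v=(-2,-3)
8. t=5/6 → B at (19/3,0); v=(-2,3)

Final position: (19/3,0)
Wall sequence: BRTBLTRB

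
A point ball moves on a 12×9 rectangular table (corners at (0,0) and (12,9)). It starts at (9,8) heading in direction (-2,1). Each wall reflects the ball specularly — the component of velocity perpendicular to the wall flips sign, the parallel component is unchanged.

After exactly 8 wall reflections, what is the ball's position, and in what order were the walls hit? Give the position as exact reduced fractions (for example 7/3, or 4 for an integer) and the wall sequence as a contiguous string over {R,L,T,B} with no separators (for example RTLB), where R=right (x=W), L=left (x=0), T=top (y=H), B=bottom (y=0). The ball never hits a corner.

1. t=1 → T at (7,9); v=(-2,-1)
2. t=7/2 → L at (0,11/2); v=(2,-1)
3. t=11/2 → B at (11,0); v=(2,1)
4. t=1/2 → R at (12,1/2); v=(-2,1)
5. t=6 → L at (0,13/2); v=(2,1)
6. t=5/2 → T at (5,9); v=(2,-1)
7. t=7/2 → R at (12,11/2); v=(-2,-1)
8. t=11/2 → B at (1,0); v=(-2,1)

Final position: (1,0)
Wall sequence: TLBRLTRB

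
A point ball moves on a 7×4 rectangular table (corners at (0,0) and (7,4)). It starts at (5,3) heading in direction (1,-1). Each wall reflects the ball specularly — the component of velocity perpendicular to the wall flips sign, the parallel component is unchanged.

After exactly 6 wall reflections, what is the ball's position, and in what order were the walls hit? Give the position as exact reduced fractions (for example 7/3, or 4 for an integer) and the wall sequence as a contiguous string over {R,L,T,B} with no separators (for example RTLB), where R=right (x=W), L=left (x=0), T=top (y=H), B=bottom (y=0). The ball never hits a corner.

Final position: (6,4)
Wall sequence: RBTLBT

1. t=2 → R at (7,1); v=(-1,-1)
2. t=1 → B at (6,0); v=(-1,1)
3. t=4 → T at (2,4); v=(-1,-1)
4. t=2 → L at (0,2); v=(1,-1)
5. t=2 → B at (2,0); v=(1,1)
6. t=4 → T at (6,4); v=(1,-1)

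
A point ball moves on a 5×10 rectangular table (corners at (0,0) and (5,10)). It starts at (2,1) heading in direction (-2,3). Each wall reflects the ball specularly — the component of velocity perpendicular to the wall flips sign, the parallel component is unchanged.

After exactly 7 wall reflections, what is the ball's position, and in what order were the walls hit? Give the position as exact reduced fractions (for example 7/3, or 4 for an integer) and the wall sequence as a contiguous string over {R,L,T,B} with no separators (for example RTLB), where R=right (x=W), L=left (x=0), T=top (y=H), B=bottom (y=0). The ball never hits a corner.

1. t=1 → L at (0,4); v=(2,3)
2. t=2 → T at (4,10); v=(2,-3)
3. t=1/2 → R at (5,17/2); v=(-2,-3)
4. t=5/2 → L at (0,1); v=(2,-3)
5. t=1/3 → B at (2/3,0); v=(2,3)
6. t=13/6 → R at (5,13/2); v=(-2,3)
7. t=7/6 → T at (8/3,10); v=(-2,-3)

Final position: (8/3,10)
Wall sequence: LTRLBRT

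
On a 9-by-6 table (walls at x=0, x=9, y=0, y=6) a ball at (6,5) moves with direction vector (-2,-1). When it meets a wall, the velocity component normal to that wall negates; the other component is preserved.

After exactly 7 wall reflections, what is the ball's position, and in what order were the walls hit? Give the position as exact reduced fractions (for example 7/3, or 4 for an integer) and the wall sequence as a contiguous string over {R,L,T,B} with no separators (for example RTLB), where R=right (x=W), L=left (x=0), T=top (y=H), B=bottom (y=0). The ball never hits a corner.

1. t=3 → L at (0,2); v=(2,-1)
2. t=2 → B at (4,0); v=(2,1)
3. t=5/2 → R at (9,5/2); v=(-2,1)
4. t=7/2 → T at (2,6); v=(-2,-1)
5. t=1 → L at (0,5); v=(2,-1)
6. t=9/2 → R at (9,1/2); v=(-2,-1)
7. t=1/2 → B at (8,0); v=(-2,1)

Final position: (8,0)
Wall sequence: LBRTLRB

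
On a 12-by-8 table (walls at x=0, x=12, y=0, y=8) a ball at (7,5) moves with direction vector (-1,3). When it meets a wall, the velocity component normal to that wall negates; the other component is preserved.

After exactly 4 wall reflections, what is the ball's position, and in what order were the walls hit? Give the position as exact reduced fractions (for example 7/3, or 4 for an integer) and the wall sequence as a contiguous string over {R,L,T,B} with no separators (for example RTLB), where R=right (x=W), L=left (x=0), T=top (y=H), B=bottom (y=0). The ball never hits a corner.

1. t=1 → T at (6,8); v=(-1,-3)
2. t=8/3 → B at (10/3,0); v=(-1,3)
3. t=8/3 → T at (2/3,8); v=(-1,-3)
4. t=2/3 → L at (0,6); v=(1,-3)

Final position: (0,6)
Wall sequence: TBTL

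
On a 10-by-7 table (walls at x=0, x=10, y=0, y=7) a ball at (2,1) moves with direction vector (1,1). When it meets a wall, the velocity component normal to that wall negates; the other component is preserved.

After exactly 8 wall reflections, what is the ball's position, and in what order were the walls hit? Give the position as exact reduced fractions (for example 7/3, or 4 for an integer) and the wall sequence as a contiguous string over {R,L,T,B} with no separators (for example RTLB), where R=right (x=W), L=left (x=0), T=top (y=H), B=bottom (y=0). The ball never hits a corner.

Final position: (4,7)
Wall sequence: TRBLTBRT

1. t=6 → T at (8,7); v=(1,-1)
2. t=2 → R at (10,5); v=(-1,-1)
3. t=5 → B at (5,0); v=(-1,1)
4. t=5 → L at (0,5); v=(1,1)
5. t=2 → T at (2,7); v=(1,-1)
6. t=7 → B at (9,0); v=(1,1)
7. t=1 → R at (10,1); v=(-1,1)
8. t=6 → T at (4,7); v=(-1,-1)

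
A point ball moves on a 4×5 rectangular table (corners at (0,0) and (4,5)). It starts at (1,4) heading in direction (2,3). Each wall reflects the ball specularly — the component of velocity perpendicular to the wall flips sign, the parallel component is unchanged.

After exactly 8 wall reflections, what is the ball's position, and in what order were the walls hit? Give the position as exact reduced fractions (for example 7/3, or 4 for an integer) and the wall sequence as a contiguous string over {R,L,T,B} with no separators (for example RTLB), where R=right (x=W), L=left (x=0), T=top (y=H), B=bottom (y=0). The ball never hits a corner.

1. t=1/3 → T at (5/3,5); v=(2,-3)
2. t=7/6 → R at (4,3/2); v=(-2,-3)
3. t=1/2 → B at (3,0); v=(-2,3)
4. t=3/2 → L at (0,9/2); v=(2,3)
5. t=1/6 → T at (1/3,5); v=(2,-3)
6. t=5/3 → B at (11/3,0); v=(2,3)
7. t=1/6 → R at (4,1/2); v=(-2,3)
8. t=3/2 → T at (1,5); v=(-2,-3)

Final position: (1,5)
Wall sequence: TRBLTBRT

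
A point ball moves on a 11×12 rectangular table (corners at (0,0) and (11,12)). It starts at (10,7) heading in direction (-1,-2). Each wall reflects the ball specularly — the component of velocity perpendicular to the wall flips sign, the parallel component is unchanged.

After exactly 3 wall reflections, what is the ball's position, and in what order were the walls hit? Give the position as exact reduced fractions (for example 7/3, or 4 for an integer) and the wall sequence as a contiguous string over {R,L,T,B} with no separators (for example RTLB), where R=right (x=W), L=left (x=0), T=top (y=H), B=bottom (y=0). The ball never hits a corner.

1. t=7/2 → B at (13/2,0); v=(-1,2)
2. t=6 → T at (1/2,12); v=(-1,-2)
3. t=1/2 → L at (0,11); v=(1,-2)

Final position: (0,11)
Wall sequence: BTL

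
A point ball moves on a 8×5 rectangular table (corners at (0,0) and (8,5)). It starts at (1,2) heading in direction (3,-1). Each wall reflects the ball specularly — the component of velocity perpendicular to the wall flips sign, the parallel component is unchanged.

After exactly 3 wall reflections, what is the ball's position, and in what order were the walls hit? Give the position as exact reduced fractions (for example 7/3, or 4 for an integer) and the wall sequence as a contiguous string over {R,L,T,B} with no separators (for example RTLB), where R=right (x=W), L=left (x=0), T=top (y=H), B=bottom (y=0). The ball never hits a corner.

Final position: (0,3)
Wall sequence: BRL

1. t=2 → B at (7,0); v=(3,1)
2. t=1/3 → R at (8,1/3); v=(-3,1)
3. t=8/3 → L at (0,3); v=(3,1)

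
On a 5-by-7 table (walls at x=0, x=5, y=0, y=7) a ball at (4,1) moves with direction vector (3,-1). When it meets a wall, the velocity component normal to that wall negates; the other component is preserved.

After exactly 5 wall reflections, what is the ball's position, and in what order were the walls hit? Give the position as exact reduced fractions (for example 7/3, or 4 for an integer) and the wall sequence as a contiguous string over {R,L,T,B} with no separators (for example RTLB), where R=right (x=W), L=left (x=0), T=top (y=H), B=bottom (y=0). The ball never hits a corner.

Final position: (0,13/3)
Wall sequence: RBLRL

1. t=1/3 → R at (5,2/3); v=(-3,-1)
2. t=2/3 → B at (3,0); v=(-3,1)
3. t=1 → L at (0,1); v=(3,1)
4. t=5/3 → R at (5,8/3); v=(-3,1)
5. t=5/3 → L at (0,13/3); v=(3,1)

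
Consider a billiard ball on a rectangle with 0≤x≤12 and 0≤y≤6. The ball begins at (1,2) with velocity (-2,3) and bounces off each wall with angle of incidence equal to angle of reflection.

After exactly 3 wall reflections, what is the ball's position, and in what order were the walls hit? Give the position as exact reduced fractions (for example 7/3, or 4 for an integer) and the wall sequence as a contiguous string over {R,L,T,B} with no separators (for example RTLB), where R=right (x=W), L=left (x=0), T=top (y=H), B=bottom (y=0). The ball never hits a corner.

1. t=1/2 → L at (0,7/2); v=(2,3)
2. t=5/6 → T at (5/3,6); v=(2,-3)
3. t=2 → B at (17/3,0); v=(2,3)

Final position: (17/3,0)
Wall sequence: LTB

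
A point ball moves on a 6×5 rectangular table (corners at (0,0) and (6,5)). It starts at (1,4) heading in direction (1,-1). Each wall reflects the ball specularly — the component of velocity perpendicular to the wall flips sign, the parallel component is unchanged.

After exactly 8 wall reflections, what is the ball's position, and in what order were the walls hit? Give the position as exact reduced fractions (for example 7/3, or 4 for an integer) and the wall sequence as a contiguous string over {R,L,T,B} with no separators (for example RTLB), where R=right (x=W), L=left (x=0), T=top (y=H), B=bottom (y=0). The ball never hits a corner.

1. t=4 → B at (5,0); v=(1,1)
2. t=1 → R at (6,1); v=(-1,1)
3. t=4 → T at (2,5); v=(-1,-1)
4. t=2 → L at (0,3); v=(1,-1)
5. t=3 → B at (3,0); v=(1,1)
6. t=3 → R at (6,3); v=(-1,1)
7. t=2 → T at (4,5); v=(-1,-1)
8. t=4 → L at (0,1); v=(1,-1)

Final position: (0,1)
Wall sequence: BRTLBRTL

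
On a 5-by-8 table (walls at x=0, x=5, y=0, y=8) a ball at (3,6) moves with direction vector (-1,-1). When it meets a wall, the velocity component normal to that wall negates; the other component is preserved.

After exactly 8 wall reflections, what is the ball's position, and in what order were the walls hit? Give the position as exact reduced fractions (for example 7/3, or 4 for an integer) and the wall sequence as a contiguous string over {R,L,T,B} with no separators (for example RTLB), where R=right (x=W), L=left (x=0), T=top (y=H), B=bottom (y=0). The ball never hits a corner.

1. t=3 → L at (0,3); v=(1,-1)
2. t=3 → B at (3,0); v=(1,1)
3. t=2 → R at (5,2); v=(-1,1)
4. t=5 → L at (0,7); v=(1,1)
5. t=1 → T at (1,8); v=(1,-1)
6. t=4 → R at (5,4); v=(-1,-1)
7. t=4 → B at (1,0); v=(-1,1)
8. t=1 → L at (0,1); v=(1,1)

Final position: (0,1)
Wall sequence: LBRLTRBL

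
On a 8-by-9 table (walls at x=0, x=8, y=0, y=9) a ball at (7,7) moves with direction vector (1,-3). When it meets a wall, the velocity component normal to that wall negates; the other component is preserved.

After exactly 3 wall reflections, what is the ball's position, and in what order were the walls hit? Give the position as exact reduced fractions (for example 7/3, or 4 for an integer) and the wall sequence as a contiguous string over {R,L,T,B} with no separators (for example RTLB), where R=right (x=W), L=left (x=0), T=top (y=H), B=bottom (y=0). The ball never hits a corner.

Final position: (11/3,9)
Wall sequence: RBT

1. t=1 → R at (8,4); v=(-1,-3)
2. t=4/3 → B at (20/3,0); v=(-1,3)
3. t=3 → T at (11/3,9); v=(-1,-3)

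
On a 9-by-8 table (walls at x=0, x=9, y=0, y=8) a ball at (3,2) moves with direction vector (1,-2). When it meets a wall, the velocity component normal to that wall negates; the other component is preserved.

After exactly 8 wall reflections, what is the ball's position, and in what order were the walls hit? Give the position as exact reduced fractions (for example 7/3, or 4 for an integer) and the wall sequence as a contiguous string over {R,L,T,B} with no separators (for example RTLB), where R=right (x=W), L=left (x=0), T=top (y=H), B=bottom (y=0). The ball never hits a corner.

Final position: (6,8)
Wall sequence: BTRBTLBT

1. t=1 → B at (4,0); v=(1,2)
2. t=4 → T at (8,8); v=(1,-2)
3. t=1 → R at (9,6); v=(-1,-2)
4. t=3 → B at (6,0); v=(-1,2)
5. t=4 → T at (2,8); v=(-1,-2)
6. t=2 → L at (0,4); v=(1,-2)
7. t=2 → B at (2,0); v=(1,2)
8. t=4 → T at (6,8); v=(1,-2)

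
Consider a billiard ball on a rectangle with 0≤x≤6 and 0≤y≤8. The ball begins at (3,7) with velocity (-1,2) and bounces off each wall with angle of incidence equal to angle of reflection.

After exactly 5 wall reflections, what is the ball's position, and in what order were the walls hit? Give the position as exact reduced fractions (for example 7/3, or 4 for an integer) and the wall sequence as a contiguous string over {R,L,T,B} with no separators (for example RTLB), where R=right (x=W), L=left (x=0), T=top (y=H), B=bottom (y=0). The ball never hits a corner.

1. t=1/2 → T at (5/2,8); v=(-1,-2)
2. t=5/2 → L at (0,3); v=(1,-2)
3. t=3/2 → B at (3/2,0); v=(1,2)
4. t=4 → T at (11/2,8); v=(1,-2)
5. t=1/2 → R at (6,7); v=(-1,-2)

Final position: (6,7)
Wall sequence: TLBTR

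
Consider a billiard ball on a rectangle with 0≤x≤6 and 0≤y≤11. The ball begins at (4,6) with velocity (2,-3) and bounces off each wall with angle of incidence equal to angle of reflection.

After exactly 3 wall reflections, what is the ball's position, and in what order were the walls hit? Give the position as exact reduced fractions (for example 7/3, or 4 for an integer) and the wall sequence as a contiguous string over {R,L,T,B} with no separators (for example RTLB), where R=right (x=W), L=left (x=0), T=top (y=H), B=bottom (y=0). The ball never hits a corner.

1. t=1 → R at (6,3); v=(-2,-3)
2. t=1 → B at (4,0); v=(-2,3)
3. t=2 → L at (0,6); v=(2,3)

Final position: (0,6)
Wall sequence: RBL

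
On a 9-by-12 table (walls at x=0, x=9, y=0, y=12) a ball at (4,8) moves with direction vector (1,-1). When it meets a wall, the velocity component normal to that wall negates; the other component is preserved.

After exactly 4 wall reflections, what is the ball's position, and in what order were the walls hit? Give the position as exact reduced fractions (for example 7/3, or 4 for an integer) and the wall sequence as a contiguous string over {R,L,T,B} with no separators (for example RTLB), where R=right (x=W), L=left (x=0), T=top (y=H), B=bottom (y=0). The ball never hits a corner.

1. t=5 → R at (9,3); v=(-1,-1)
2. t=3 → B at (6,0); v=(-1,1)
3. t=6 → L at (0,6); v=(1,1)
4. t=6 → T at (6,12); v=(1,-1)

Final position: (6,12)
Wall sequence: RBLT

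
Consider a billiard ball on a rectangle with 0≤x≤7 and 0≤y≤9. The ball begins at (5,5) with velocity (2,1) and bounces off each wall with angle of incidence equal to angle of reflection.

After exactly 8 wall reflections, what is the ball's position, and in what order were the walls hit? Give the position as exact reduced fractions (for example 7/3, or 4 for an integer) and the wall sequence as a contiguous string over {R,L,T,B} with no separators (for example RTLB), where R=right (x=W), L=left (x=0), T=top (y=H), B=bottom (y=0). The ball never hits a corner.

1. t=1 → R at (7,6); v=(-2,1)
2. t=3 → T at (1,9); v=(-2,-1)
3. t=1/2 → L at (0,17/2); v=(2,-1)
4. t=7/2 → R at (7,5); v=(-2,-1)
5. t=7/2 → L at (0,3/2); v=(2,-1)
6. t=3/2 → B at (3,0); v=(2,1)
7. t=2 → R at (7,2); v=(-2,1)
8. t=7/2 → L at (0,11/2); v=(2,1)

Final position: (0,11/2)
Wall sequence: RTLRLBRL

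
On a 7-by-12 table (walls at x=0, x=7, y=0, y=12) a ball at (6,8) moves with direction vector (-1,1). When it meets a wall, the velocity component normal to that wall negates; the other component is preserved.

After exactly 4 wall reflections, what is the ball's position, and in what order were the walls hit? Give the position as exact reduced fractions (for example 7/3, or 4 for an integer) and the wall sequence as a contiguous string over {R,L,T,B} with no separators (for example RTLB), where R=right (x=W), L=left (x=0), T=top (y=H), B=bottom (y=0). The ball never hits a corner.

1. t=4 → T at (2,12); v=(-1,-1)
2. t=2 → L at (0,10); v=(1,-1)
3. t=7 → R at (7,3); v=(-1,-1)
4. t=3 → B at (4,0); v=(-1,1)

Final position: (4,0)
Wall sequence: TLRB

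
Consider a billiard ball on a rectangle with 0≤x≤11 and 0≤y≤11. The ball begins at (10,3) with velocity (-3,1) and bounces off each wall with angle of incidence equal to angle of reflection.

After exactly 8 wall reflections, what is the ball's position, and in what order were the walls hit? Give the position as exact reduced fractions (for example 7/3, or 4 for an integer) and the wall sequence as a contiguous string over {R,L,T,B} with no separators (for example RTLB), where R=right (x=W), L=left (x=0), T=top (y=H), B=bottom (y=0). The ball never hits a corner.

1. t=10/3 → L at (0,19/3); v=(3,1)
2. t=11/3 → R at (11,10); v=(-3,1)
3. t=1 → T at (8,11); v=(-3,-1)
4. t=8/3 → L at (0,25/3); v=(3,-1)
5. t=11/3 → R at (11,14/3); v=(-3,-1)
6. t=11/3 → L at (0,1); v=(3,-1)
7. t=1 → B at (3,0); v=(3,1)
8. t=8/3 → R at (11,8/3); v=(-3,1)

Final position: (11,8/3)
Wall sequence: LRTLRLBR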